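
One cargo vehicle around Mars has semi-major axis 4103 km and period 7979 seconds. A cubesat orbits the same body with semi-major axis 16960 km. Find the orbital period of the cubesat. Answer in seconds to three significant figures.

T₂ ≈ 67100 seconds

Kepler's third law: T² ∝ a³, so T₂ = T₁ (a₂/a₁)^(3/2).
a₂/a₁ = 4.134, (a₂/a₁)^(3/2) = 8.404.
T₂ = 7979 × 8.404 = 67060 seconds.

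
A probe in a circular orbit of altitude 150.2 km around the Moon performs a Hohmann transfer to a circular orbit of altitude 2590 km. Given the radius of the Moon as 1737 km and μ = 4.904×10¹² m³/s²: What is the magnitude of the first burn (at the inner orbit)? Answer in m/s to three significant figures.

r₁ = 1737 + 150.2 = 1887.2 km = 1.8872×10⁶ m.
r₂ = 1737 + 2590 = 4327.0 km = 4.3270×10⁶ m.
Transfer ellipse a_t = (r₁ + r₂)/2 = 3.107×10⁶ m.
At r₁: circular v_c1 = √(μ/r₁) = 1612 m/s; transfer-perilune v_p = √[μ(2/r₁ − 1/a_t)] = 1902 m/s.
Δv₁ = v_p − v_c1 = 290.3 m/s.

Δv ≈ 290 m/s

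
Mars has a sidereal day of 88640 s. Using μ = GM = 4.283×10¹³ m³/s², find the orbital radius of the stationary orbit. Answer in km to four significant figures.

r_sync ≈ 20430 km

A synchronous orbit has period T, so by Kepler's third law a = (μT²/4π²)^(1/3).
μT²/4π² = 4.283×10¹³ × (8.864×10⁴)² / 39.48 = 8.524×10²¹ m³.
a = 2.043×10⁷ m = 20428 km.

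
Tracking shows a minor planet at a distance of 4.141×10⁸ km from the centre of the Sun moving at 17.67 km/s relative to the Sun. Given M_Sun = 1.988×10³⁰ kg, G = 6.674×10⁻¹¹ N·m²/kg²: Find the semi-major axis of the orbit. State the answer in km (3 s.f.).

μ = GM = 6.674×10⁻¹¹ × 1.988×10³⁰ = 1.327×10²⁰ m³/s².
r = 4.141×10¹¹ m.
Vis-viva rearranged: 1/a = 2/r − v²/μ = 4.830×10⁻¹² − 2.353×10⁻¹² = 2.476×10⁻¹² m⁻¹.
a = 4.038×10¹¹ m = 4.0380×10⁸ km.

a ≈ 4.04×10⁸ km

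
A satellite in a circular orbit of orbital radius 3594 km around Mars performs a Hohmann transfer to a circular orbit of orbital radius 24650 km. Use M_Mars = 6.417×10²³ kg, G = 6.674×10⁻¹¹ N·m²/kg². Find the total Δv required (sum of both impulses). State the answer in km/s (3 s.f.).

μ = GM = 6.674×10⁻¹¹ × 6.417×10²³ = 4.283×10¹³ m³/s².
r₁ = 3594 km = 3.594×10⁶ m.
r₂ = 24650 km = 2.465×10⁷ m.
Transfer ellipse a_t = (r₁ + r₂)/2 = 1.412×10⁷ m.
At r₁: circular v_c1 = √(μ/r₁) = 3452 m/s; transfer-periapsis v_p = √[μ(2/r₁ − 1/a_t)] = 4561 m/s.
Δv₁ = v_p − v_c1 = 1109 m/s.
At r₂: circular v_c2 = √(μ/r₂) = 1318 m/s; transfer-apoapsis v_a = √[μ(2/r₂ − 1/a_t)] = 665.0 m/s.
Δv₂ = v_c2 − v_a = 653.2 m/s.
Total Δv = Δv₁ + Δv₂ = 1762 m/s = 1.762 km/s.

Δv_total ≈ 1.76 km/s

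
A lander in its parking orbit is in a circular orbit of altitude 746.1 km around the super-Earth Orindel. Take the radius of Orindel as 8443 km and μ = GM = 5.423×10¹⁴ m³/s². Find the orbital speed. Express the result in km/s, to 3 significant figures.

v ≈ 7.68 km/s

r = 8443 + 746.1 = 9189.1 km = 9.1891×10⁶ m.
For a circular orbit v = √(μ/r) = √(5.423×10¹⁴ / 9.189×10⁶) = √(5.902×10⁷) = 7682 m/s.
That is 7.682 km/s.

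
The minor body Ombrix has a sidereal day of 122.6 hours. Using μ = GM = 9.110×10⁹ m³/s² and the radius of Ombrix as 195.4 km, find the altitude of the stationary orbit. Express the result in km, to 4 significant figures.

T = 122.6 hours = 4.414×10⁵ s.
A synchronous orbit has period T, so by Kepler's third law a = (μT²/4π²)^(1/3).
μT²/4π² = 9.110×10⁹ × (4.414×10⁵)² / 39.48 = 4.495×10¹⁹ m³.
a = 3.556×10⁶ m = 3555.6 km.
Altitude h = a − R = 3555.6 − 195.4 = 3360.2 km.

h_sync ≈ 3360 km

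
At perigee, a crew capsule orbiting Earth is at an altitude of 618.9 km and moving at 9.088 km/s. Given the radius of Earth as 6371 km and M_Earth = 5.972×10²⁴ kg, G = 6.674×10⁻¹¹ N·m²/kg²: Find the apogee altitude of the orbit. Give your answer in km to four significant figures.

apogee altitude ≈ 11990 km

μ = GM = 6.674×10⁻¹¹ × 5.972×10²⁴ = 3.986×10¹⁴ m³/s².
r_p = 6371 + 618.9 = 6989.9 km = 6.990×10⁶ m.
Specific energy ε = v²/2 − μ/r = -1.573×10⁷ J/kg, so a = −μ/(2ε) = 1.267×10⁷ m.
The apsides satisfy r_p + r_a = 2a, so the apogee radius is 2a − r_p = 1.836×10⁷ m = 18356 km.
Apogee altitude = 18356 − 6371 = 11985 km.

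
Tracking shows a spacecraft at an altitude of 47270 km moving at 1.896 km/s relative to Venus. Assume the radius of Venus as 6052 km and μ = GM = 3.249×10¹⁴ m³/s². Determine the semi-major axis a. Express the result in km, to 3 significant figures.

r = 6052 + 47270 = 53322 km = 5.332×10⁷ m.
Specific orbital energy ε = v²/2 − μ/r = (1896)²/2 − 3.249×10¹⁴/5.332×10⁷ = -4.296×10⁶ J/kg.
Since ε = −μ/(2a), a = −μ/(2ε) = 3.782×10⁷ m = 37816 km.

a ≈ 37800 km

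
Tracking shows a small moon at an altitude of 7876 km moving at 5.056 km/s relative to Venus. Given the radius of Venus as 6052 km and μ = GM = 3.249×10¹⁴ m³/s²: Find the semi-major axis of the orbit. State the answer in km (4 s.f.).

a ≈ 15400 km

r = 6052 + 7876 = 13928 km = 1.393×10⁷ m.
Specific orbital energy ε = v²/2 − μ/r = (5056)²/2 − 3.249×10¹⁴/1.393×10⁷ = -1.055×10⁷ J/kg.
Since ε = −μ/(2a), a = −μ/(2ε) = 1.540×10⁷ m = 15405 km.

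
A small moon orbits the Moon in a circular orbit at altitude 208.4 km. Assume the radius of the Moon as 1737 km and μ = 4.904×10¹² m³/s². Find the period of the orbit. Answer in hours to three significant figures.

r = 1737 + 208.4 = 1945.4 km = 1.9454×10⁶ m.
Kepler's third law: T = 2π√(r³/μ) = 2π√((1.945×10⁶)³ / 4.904×10¹²).
r³/μ = 1.501×10⁶ s², so T = 2π × 1.225×10³ = 7.699×10³ s.
Converting: 7.699×10³ s ÷ 3600 = 2.139 hours.

T ≈ 2.14 hours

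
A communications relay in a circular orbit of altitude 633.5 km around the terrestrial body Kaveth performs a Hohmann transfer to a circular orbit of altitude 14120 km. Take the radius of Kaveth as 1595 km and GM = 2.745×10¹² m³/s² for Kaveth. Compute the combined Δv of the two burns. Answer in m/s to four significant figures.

Δv_total ≈ 568.7 m/s

r₁ = 1595 + 633.5 = 2228.5 km = 2.2285×10⁶ m.
r₂ = 1595 + 14120 = 15715 km = 1.5715×10⁷ m.
Transfer ellipse a_t = (r₁ + r₂)/2 = 8.972×10⁶ m.
At r₁: circular v_c1 = √(μ/r₁) = 1110 m/s; transfer-periapsis v_p = √[μ(2/r₁ − 1/a_t)] = 1469 m/s.
Δv₁ = v_p − v_c1 = 359.0 m/s.
At r₂: circular v_c2 = √(μ/r₂) = 417.9 m/s; transfer-apoapsis v_a = √[μ(2/r₂ − 1/a_t)] = 208.3 m/s.
Δv₂ = v_c2 − v_a = 209.6 m/s.
Total Δv = Δv₁ + Δv₂ = 568.7 m/s.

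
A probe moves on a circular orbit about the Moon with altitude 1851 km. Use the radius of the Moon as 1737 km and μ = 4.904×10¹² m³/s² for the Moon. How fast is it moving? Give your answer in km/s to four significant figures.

r = 1737 + 1851 = 3588.0 km = 3.5880×10⁶ m.
For a circular orbit v = √(μ/r) = √(4.904×10¹² / 3.588×10⁶) = √(1.367×10⁶) = 1169 m/s.
That is 1.169 km/s.

v ≈ 1.169 km/s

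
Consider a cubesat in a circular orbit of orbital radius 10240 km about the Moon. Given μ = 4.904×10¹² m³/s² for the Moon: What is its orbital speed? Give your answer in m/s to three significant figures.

v ≈ 692 m/s

r = 10240 km = 1.024×10⁷ m.
For a circular orbit v = √(μ/r) = √(4.904×10¹² / 1.024×10⁷) = √(4.789×10⁵) = 692.0 m/s.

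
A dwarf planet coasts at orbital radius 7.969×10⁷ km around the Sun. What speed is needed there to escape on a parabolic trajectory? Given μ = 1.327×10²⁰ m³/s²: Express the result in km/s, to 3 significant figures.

v_esc ≈ 57.7 km/s

r = 7.969×10⁷ km = 7.969×10¹⁰ m.
Escape speed v_esc = √(2μ/r) = √(2 × 1.327×10²⁰ / 7.969×10¹⁰) = √(3.330×10⁹) = 57710 m/s.
= 57.71 km/s.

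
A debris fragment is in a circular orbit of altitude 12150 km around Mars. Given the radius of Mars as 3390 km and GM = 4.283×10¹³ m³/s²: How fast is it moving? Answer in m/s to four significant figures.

v ≈ 1660 m/s

r = 3390 + 12150 = 15540 km = 1.5540×10⁷ m.
For a circular orbit v = √(μ/r) = √(4.283×10¹³ / 1.554×10⁷) = √(2.756×10⁶) = 1660 m/s.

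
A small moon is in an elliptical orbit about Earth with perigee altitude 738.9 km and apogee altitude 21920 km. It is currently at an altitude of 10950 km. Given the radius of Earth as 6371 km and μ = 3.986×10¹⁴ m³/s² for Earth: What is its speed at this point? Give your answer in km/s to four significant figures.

r_p = 6371 + 738.9 = 7109.9 km = 7.1099×10⁶ m.
r_a = 6371 + 21920 = 28291 km = 2.8291×10⁷ m.
r = 6371 + 10950 = 17321 km = 1.732×10⁷ m.
Semi-major axis a = (r_p + r_a)/2 = 17700 km = 1.770×10⁷ m.
Vis-viva: v² = μ(2/r − 1/a) = 3.986×10¹⁴ × (1.155×10⁻⁷ − 5.650×10⁻⁸) = 2.351×10⁷ m²/s².
v = 4848 m/s = 4.848 km/s.

v ≈ 4.848 km/s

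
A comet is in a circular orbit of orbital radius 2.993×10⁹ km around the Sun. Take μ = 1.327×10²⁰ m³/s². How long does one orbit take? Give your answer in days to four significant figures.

T ≈ 32690 days

r = 2.993×10⁹ km = 2.993×10¹² m.
Kepler's third law: T = 2π√(r³/μ) = 2π√((2.993×10¹²)³ / 1.327×10²⁰).
r³/μ = 2.020×10¹⁷ s², so T = 2π × 4.495×10⁸ = 2.824×10⁹ s.
Converting: 2.824×10⁹ s ÷ 86400 = 32690 days.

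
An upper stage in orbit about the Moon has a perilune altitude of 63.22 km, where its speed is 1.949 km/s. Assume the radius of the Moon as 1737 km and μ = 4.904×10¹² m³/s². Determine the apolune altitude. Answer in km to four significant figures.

r_p = 1737 + 63.22 = 1800.2 km = 1.800×10⁶ m.
Specific energy ε = v²/2 − μ/r = -8.248×10⁵ J/kg, so a = −μ/(2ε) = 2.973×10⁶ m.
The apsides satisfy r_p + r_a = 2a, so the apolune radius is 2a − r_p = 4.145×10⁶ m = 4145.4 km.
Apolune altitude = 4145.4 − 1737 = 2408.4 km.

apolune altitude ≈ 2408 km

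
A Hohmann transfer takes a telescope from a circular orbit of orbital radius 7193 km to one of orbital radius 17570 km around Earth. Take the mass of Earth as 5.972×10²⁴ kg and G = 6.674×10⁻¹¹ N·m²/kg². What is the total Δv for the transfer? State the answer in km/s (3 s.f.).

μ = GM = 6.674×10⁻¹¹ × 5.972×10²⁴ = 3.986×10¹⁴ m³/s².
r₁ = 7193 km = 7.193×10⁶ m.
r₂ = 17570 km = 1.757×10⁷ m.
Transfer ellipse a_t = (r₁ + r₂)/2 = 1.238×10⁷ m.
At r₁: circular v_c1 = √(μ/r₁) = 7444 m/s; transfer-perigee v_p = √[μ(2/r₁ − 1/a_t)] = 8867 m/s.
Δv₁ = v_p − v_c1 = 1424 m/s.
At r₂: circular v_c2 = √(μ/r₂) = 4763 m/s; transfer-apogee v_a = √[μ(2/r₂ − 1/a_t)] = 3630 m/s.
Δv₂ = v_c2 − v_a = 1133 m/s.
Total Δv = Δv₁ + Δv₂ = 2556 m/s = 2.556 km/s.

Δv_total ≈ 2.56 km/s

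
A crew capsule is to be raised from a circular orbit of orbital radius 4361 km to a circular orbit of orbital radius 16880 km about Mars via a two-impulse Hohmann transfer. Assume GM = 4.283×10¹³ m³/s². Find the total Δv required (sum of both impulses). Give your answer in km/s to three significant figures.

r₁ = 4361 km = 4.361×10⁶ m.
r₂ = 16880 km = 1.688×10⁷ m.
Transfer ellipse a_t = (r₁ + r₂)/2 = 1.062×10⁷ m.
At r₁: circular v_c1 = √(μ/r₁) = 3134 m/s; transfer-periapsis v_p = √[μ(2/r₁ − 1/a_t)] = 3951 m/s.
Δv₁ = v_p − v_c1 = 817.0 m/s.
At r₂: circular v_c2 = √(μ/r₂) = 1593 m/s; transfer-apoapsis v_a = √[μ(2/r₂ − 1/a_t)] = 1021 m/s.
Δv₂ = v_c2 − v_a = 572.2 m/s.
Total Δv = Δv₁ + Δv₂ = 1389 m/s = 1.389 km/s.

Δv_total ≈ 1.39 km/s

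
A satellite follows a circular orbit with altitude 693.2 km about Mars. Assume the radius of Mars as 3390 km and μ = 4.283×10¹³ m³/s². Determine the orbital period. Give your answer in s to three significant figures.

r = 3390 + 693.2 = 4083.2 km = 4.0832×10⁶ m.
Kepler's third law: T = 2π√(r³/μ) = 2π√((4.083×10⁶)³ / 4.283×10¹³).
r³/μ = 1.589×10⁶ s², so T = 2π × 1.261×10³ = 7.921×10³ s.

T ≈ 7920 s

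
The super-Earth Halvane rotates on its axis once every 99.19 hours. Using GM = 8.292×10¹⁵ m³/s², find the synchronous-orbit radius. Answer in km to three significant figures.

T = 99.19 hours = 3.571×10⁵ s.
A synchronous orbit has period T, so by Kepler's third law a = (μT²/4π²)^(1/3).
μT²/4π² = 8.292×10¹⁵ × (3.571×10⁵)² / 39.48 = 2.678×10²⁵ m³.
a = 2.992×10⁸ m = 2.9919×10⁵ km.

r_sync ≈ 2.99×10⁵ km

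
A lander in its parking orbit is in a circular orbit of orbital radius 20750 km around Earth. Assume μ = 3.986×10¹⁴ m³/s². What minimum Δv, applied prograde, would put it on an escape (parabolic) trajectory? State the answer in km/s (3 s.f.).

r = 20750 km = 2.075×10⁷ m.
Circular speed v_c = √(μ/r) = 4383 m/s.
Escape speed v_esc = √(2μ/r) = √2 × v_c = 6198 m/s.
Δv = v_esc − v_c = 1815 m/s = 1.815 km/s.

Δv ≈ 1.82 km/s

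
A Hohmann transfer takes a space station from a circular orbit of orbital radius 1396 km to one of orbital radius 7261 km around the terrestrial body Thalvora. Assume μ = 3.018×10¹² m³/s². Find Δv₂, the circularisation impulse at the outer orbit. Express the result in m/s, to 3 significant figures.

Δv ≈ 279 m/s

r₁ = 1396 km = 1.396×10⁶ m.
r₂ = 7261 km = 7.261×10⁶ m.
Transfer ellipse a_t = (r₁ + r₂)/2 = 4.328×10⁶ m.
At r₁: circular v_c1 = √(μ/r₁) = 1470 m/s; transfer-periapsis v_p = √[μ(2/r₁ − 1/a_t)] = 1904 m/s.
At r₂: circular v_c2 = √(μ/r₂) = 644.7 m/s; transfer-apoapsis v_a = √[μ(2/r₂ − 1/a_t)] = 366.1 m/s.
Δv₂ = v_c2 − v_a = 278.6 m/s.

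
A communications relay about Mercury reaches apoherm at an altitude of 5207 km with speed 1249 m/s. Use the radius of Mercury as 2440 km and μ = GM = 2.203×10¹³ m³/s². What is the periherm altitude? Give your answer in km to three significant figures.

periherm altitude ≈ 399 km

r_a = 2440 + 5207 = 7647.0 km = 7.647×10⁶ m.
Specific energy ε = v²/2 − μ/r = -2.101×10⁶ J/kg, so a = −μ/(2ε) = 5.243×10⁶ m.
The apsides satisfy r_p + r_a = 2a, so the periherm radius is 2a − r_a = 2.839×10⁶ m = 2839.1 km.
Periherm altitude = 2839.1 − 2440 = 399.14 km.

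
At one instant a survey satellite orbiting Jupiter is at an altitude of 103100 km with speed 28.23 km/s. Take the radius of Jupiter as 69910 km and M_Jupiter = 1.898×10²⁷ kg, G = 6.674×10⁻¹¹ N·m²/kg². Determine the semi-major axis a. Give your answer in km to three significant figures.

a ≈ 1.90×10⁵ km

μ = GM = 6.674×10⁻¹¹ × 1.898×10²⁷ = 1.267×10¹⁷ m³/s².
r = 69910 + 103100 = 1.7301×10⁵ km = 1.730×10⁸ m.
Specific orbital energy ε = v²/2 − μ/r = (28230)²/2 − 1.267×10¹⁷/1.730×10⁸ = -3.337×10⁸ J/kg.
Since ε = −μ/(2a), a = −μ/(2ε) = 1.898×10⁸ m = 1.8980×10⁵ km.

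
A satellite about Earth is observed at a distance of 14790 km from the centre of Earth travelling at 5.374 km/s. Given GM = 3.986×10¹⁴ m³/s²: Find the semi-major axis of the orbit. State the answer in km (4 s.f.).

r = 1.479×10⁷ m.
Vis-viva rearranged: 1/a = 2/r − v²/μ = 1.352×10⁻⁷ − 7.245×10⁻⁸ = 6.277×10⁻⁸ m⁻¹.
a = 1.593×10⁷ m = 15930 km.

a ≈ 15930 km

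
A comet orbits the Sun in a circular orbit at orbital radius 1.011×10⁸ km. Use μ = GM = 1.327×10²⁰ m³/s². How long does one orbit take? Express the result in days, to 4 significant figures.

T ≈ 202.9 days

r = 1.011×10⁸ km = 1.011×10¹¹ m.
Kepler's third law: T = 2π√(r³/μ) = 2π√((1.011×10¹¹)³ / 1.327×10²⁰).
r³/μ = 7.787×10¹² s², so T = 2π × 2.791×10⁶ = 1.753×10⁷ s.
Converting: 1.753×10⁷ s ÷ 86400 = 202.9 days.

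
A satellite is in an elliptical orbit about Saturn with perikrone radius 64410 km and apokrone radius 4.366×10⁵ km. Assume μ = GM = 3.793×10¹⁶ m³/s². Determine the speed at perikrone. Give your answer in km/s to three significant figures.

Semi-major axis a = (r_p + r_a)/2 = 2.5050×10⁵ km = 2.505×10⁸ m.
Vis-viva: v² = μ(2/r − 1/a) = 3.793×10¹⁶ × (3.105×10⁻⁸ − 3.992×10⁻⁹) = 1.026×10⁹ m²/s².
v = 32040 m/s = 32.04 km/s.

v ≈ 32.0 km/s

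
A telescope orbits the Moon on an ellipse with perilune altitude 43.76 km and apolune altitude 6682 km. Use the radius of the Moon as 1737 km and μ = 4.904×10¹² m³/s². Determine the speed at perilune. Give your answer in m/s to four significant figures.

r_p = 1737 + 43.76 = 1780.8 km = 1.7808×10⁶ m.
r_a = 1737 + 6682 = 8419.0 km = 8.4190×10⁶ m.
Semi-major axis a = (r_p + r_a)/2 = 5099.9 km = 5.100×10⁶ m.
Vis-viva: v² = μ(2/r − 1/a) = 4.904×10¹² × (1.123×10⁻⁶ − 1.961×10⁻⁷) = 4.546×10⁶ m²/s².
v = 2132 m/s.

v ≈ 2132 m/s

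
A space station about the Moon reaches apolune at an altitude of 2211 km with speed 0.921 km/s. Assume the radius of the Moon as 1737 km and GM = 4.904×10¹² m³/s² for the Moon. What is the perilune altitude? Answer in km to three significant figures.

perilune altitude ≈ 310 km

r_a = 1737 + 2211 = 3948.0 km = 3.948×10⁶ m.
Specific energy ε = v²/2 − μ/r = -8.180×10⁵ J/kg, so a = −μ/(2ε) = 2.997×10⁶ m.
The apsides satisfy r_p + r_a = 2a, so the perilune radius is 2a − r_a = 2.047×10⁶ m = 2046.9 km.
Perilune altitude = 2046.9 − 1737 = 309.91 km.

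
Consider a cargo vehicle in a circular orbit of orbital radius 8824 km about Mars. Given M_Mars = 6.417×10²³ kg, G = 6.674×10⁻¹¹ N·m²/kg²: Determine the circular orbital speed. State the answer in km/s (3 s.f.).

μ = GM = 6.674×10⁻¹¹ × 6.417×10²³ = 4.283×10¹³ m³/s².
r = 8824 km = 8.824×10⁶ m.
For a circular orbit v = √(μ/r) = √(4.283×10¹³ / 8.824×10⁶) = √(4.853×10⁶) = 2203 m/s.
That is 2.203 km/s.

v ≈ 2.20 km/s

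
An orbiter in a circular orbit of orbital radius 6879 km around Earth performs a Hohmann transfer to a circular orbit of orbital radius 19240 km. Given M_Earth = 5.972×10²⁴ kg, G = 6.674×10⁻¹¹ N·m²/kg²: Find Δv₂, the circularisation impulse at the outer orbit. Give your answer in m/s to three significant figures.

Δv ≈ 1250 m/s

μ = GM = 6.674×10⁻¹¹ × 5.972×10²⁴ = 3.986×10¹⁴ m³/s².
r₁ = 6879 km = 6.879×10⁶ m.
r₂ = 19240 km = 1.924×10⁷ m.
Transfer ellipse a_t = (r₁ + r₂)/2 = 1.306×10⁷ m.
At r₁: circular v_c1 = √(μ/r₁) = 7612 m/s; transfer-perigee v_p = √[μ(2/r₁ − 1/a_t)] = 9239 m/s.
At r₂: circular v_c2 = √(μ/r₂) = 4551 m/s; transfer-apogee v_a = √[μ(2/r₂ − 1/a_t)] = 3303 m/s.
Δv₂ = v_c2 − v_a = 1248 m/s.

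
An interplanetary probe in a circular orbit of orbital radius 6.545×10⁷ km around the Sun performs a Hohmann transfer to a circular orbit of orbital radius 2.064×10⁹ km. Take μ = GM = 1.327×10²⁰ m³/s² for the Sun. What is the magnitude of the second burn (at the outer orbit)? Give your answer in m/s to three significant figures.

Δv ≈ 6030 m/s

r₁ = 6.545×10⁷ km = 6.545×10¹⁰ m.
r₂ = 2.064×10⁹ km = 2.064×10¹² m.
Transfer ellipse a_t = (r₁ + r₂)/2 = 1.065×10¹² m.
At r₁: circular v_c1 = √(μ/r₁) = 45030 m/s; transfer-perihelion v_p = √[μ(2/r₁ − 1/a_t)] = 62690 m/s.
At r₂: circular v_c2 = √(μ/r₂) = 8018 m/s; transfer-aphelion v_a = √[μ(2/r₂ − 1/a_t)] = 1988 m/s.
Δv₂ = v_c2 − v_a = 6030 m/s.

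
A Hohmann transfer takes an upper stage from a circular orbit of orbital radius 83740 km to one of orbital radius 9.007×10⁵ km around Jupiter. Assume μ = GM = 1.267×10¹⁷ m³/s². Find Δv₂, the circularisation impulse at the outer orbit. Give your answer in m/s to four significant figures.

r₁ = 83740 km = 8.374×10⁷ m.
r₂ = 9.007×10⁵ km = 9.007×10⁸ m.
Transfer ellipse a_t = (r₁ + r₂)/2 = 4.922×10⁸ m.
At r₁: circular v_c1 = √(μ/r₁) = 38900 m/s; transfer-perijove v_p = √[μ(2/r₁ − 1/a_t)] = 52620 m/s.
At r₂: circular v_c2 = √(μ/r₂) = 11860 m/s; transfer-apojove v_a = √[μ(2/r₂ − 1/a_t)] = 4892 m/s.
Δv₂ = v_c2 − v_a = 6968 m/s.

Δv ≈ 6968 m/s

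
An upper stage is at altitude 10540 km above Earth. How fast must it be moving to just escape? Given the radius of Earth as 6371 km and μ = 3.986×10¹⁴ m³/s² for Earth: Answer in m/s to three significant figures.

r = 6371 + 10540 = 16911 km = 1.6911×10⁷ m.
Escape speed v_esc = √(2μ/r) = √(2 × 3.986×10¹⁴ / 1.691×10⁷) = √(4.714×10⁷) = 6866 m/s.

v_esc ≈ 6870 m/s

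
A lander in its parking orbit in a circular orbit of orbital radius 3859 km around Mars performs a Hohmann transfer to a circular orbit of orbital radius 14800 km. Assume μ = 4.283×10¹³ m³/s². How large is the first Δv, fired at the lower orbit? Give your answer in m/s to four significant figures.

r₁ = 3859 km = 3.859×10⁶ m.
r₂ = 14800 km = 1.480×10⁷ m.
Transfer ellipse a_t = (r₁ + r₂)/2 = 9.330×10⁶ m.
At r₁: circular v_c1 = √(μ/r₁) = 3331 m/s; transfer-periapsis v_p = √[μ(2/r₁ − 1/a_t)] = 4196 m/s.
Δv₁ = v_p − v_c1 = 864.6 m/s.

Δv ≈ 864.6 m/s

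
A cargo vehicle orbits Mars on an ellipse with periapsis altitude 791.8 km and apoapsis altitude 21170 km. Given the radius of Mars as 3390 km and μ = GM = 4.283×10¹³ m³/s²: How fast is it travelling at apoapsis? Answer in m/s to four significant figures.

r_p = 3390 + 791.8 = 4181.8 km = 4.1818×10⁶ m.
r_a = 3390 + 21170 = 24560 km = 2.4560×10⁷ m.
Semi-major axis a = (r_p + r_a)/2 = 14371 km = 1.437×10⁷ m.
Vis-viva: v² = μ(2/r − 1/a) = 4.283×10¹³ × (8.143×10⁻⁸ − 6.959×10⁻⁸) = 5.075×10⁵ m²/s².
v = 712.4 m/s.

v ≈ 712.4 m/s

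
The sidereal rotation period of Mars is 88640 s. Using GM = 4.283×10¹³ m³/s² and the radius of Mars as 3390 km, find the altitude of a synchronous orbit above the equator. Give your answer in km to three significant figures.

A synchronous orbit has period T, so by Kepler's third law a = (μT²/4π²)^(1/3).
μT²/4π² = 4.283×10¹³ × (8.864×10⁴)² / 39.48 = 8.524×10²¹ m³.
a = 2.043×10⁷ m = 20428 km.
Altitude h = a − R = 20428 − 3390 = 17038 km.

h_sync ≈ 17000 km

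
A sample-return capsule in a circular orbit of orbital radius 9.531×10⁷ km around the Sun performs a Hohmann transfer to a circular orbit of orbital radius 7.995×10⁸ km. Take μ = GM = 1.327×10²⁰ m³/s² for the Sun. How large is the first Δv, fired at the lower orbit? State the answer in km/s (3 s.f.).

r₁ = 9.531×10⁷ km = 9.531×10¹⁰ m.
r₂ = 7.995×10⁸ km = 7.995×10¹¹ m.
Transfer ellipse a_t = (r₁ + r₂)/2 = 4.474×10¹¹ m.
At r₁: circular v_c1 = √(μ/r₁) = 37310 m/s; transfer-perihelion v_p = √[μ(2/r₁ − 1/a_t)] = 49880 m/s.
Δv₁ = v_p − v_c1 = 12570 m/s.
= 12.57 km/s.

Δv ≈ 12.6 km/s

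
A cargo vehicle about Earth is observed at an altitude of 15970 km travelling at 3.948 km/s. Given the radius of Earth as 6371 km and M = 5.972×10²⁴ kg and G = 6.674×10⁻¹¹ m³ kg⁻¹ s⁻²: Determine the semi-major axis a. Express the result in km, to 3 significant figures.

μ = GM = 6.674×10⁻¹¹ × 5.972×10²⁴ = 3.986×10¹⁴ m³/s².
r = 6371 + 15970 = 22341 km = 2.234×10⁷ m.
Vis-viva rearranged: 1/a = 2/r − v²/μ = 8.952×10⁻⁸ − 3.911×10⁻⁸ = 5.042×10⁻⁸ m⁻¹.
a = 1.984×10⁷ m = 19835 km.

a ≈ 19800 km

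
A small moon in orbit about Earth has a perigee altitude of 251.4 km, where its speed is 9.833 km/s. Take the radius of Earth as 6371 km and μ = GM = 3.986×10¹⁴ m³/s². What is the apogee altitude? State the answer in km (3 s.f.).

r_p = 6371 + 251.4 = 6622.4 km = 6.622×10⁶ m.
Specific energy ε = v²/2 − μ/r = -1.185×10⁷ J/kg, so a = −μ/(2ε) = 1.682×10⁷ m.
The apsides satisfy r_p + r_a = 2a, so the apogee radius is 2a − r_p = 2.703×10⁷ m = 27027 km.
Apogee altitude = 27027 − 6371 = 20656 km.

apogee altitude ≈ 20700 km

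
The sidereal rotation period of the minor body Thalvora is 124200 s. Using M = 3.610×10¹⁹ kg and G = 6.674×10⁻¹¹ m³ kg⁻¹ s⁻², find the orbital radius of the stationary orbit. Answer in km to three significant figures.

μ = GM = 6.674×10⁻¹¹ × 3.610×10¹⁹ = 2.409×10⁹ m³/s².
A synchronous orbit has period T, so by Kepler's third law a = (μT²/4π²)^(1/3).
μT²/4π² = 2.409×10⁹ × (1.242×10⁵)² / 39.48 = 9.414×10¹⁷ m³.
a = 9.801×10⁵ m = 980.07 km.

r_sync ≈ 980 km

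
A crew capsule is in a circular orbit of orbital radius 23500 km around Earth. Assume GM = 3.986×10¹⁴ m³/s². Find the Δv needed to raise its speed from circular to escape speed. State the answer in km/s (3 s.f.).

r = 23500 km = 2.350×10⁷ m.
Circular speed v_c = √(μ/r) = 4118 m/s.
Escape speed v_esc = √(2μ/r) = √2 × v_c = 5824 m/s.
Δv = v_esc − v_c = 1706 m/s = 1.706 km/s.

Δv ≈ 1.71 km/s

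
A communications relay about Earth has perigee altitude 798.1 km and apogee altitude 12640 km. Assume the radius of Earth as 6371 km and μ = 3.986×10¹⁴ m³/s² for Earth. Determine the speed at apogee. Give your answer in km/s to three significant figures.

v ≈ 3.39 km/s

r_p = 6371 + 798.1 = 7169.1 km = 7.1691×10⁶ m.
r_a = 6371 + 12640 = 19011 km = 1.9011×10⁷ m.
Semi-major axis a = (r_p + r_a)/2 = 13090 km = 1.309×10⁷ m.
Vis-viva: v² = μ(2/r − 1/a) = 3.986×10¹⁴ × (1.052×10⁻⁷ − 7.639×10⁻⁸) = 1.148×10⁷ m²/s².
v = 3389 m/s = 3.389 km/s.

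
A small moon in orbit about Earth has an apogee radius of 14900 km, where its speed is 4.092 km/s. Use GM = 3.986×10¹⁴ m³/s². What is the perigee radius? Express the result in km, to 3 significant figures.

r_a = 1.490×10⁷ m.
Specific energy ε = v²/2 − μ/r = -1.838×10⁷ J/kg, so a = −μ/(2ε) = 1.084×10⁷ m.
The apsides satisfy r_p + r_a = 2a, so the perigee radius is 2a − r_a = 6.787×10⁶ m = 6787.3 km.

perigee radius ≈ 6790 km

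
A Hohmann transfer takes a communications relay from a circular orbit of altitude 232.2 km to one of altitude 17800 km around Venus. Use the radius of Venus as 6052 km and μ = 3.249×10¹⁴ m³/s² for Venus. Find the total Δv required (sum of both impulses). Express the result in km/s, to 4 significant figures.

Δv_total ≈ 3.163 km/s

r₁ = 6052 + 232.2 = 6284.2 km = 6.2842×10⁶ m.
r₂ = 6052 + 17800 = 23852 km = 2.3852×10⁷ m.
Transfer ellipse a_t = (r₁ + r₂)/2 = 1.507×10⁷ m.
At r₁: circular v_c1 = √(μ/r₁) = 7190 m/s; transfer-periapsis v_p = √[μ(2/r₁ − 1/a_t)] = 9047 m/s.
Δv₁ = v_p − v_c1 = 1856 m/s.
At r₂: circular v_c2 = √(μ/r₂) = 3691 m/s; transfer-apoapsis v_a = √[μ(2/r₂ − 1/a_t)] = 2383 m/s.
Δv₂ = v_c2 − v_a = 1307 m/s.
Total Δv = Δv₁ + Δv₂ = 3163 m/s = 3.163 km/s.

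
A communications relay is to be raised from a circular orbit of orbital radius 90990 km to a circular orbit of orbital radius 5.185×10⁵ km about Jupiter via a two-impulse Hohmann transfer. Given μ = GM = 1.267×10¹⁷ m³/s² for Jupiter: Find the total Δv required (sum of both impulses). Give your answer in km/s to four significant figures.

r₁ = 90990 km = 9.099×10⁷ m.
r₂ = 5.185×10⁵ km = 5.185×10⁸ m.
Transfer ellipse a_t = (r₁ + r₂)/2 = 3.047×10⁸ m.
At r₁: circular v_c1 = √(μ/r₁) = 37320 m/s; transfer-perijove v_p = √[μ(2/r₁ − 1/a_t)] = 48670 m/s.
Δv₁ = v_p − v_c1 = 11360 m/s.
At r₂: circular v_c2 = √(μ/r₂) = 15630 m/s; transfer-apojove v_a = √[μ(2/r₂ − 1/a_t)] = 8542 m/s.
Δv₂ = v_c2 − v_a = 7090 m/s.
Total Δv = Δv₁ + Δv₂ = 18450 m/s = 18.45 km/s.

Δv_total ≈ 18.45 km/s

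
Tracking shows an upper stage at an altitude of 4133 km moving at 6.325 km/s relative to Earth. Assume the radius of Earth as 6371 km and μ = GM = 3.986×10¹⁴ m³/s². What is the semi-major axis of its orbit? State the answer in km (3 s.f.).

r = 6371 + 4133 = 10504 km = 1.050×10⁷ m.
Specific orbital energy ε = v²/2 − μ/r = (6325)²/2 − 3.986×10¹⁴/1.050×10⁷ = -1.794×10⁷ J/kg.
Since ε = −μ/(2a), a = −μ/(2ε) = 1.111×10⁷ m = 11106 km.

a ≈ 11100 km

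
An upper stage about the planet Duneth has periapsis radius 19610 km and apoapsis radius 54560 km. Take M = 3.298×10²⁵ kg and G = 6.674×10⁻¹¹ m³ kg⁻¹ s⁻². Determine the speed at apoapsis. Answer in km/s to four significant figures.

μ = GM = 6.674×10⁻¹¹ × 3.298×10²⁵ = 2.201×10¹⁵ m³/s².
Semi-major axis a = (r_p + r_a)/2 = 37085 km = 3.708×10⁷ m.
Vis-viva: v² = μ(2/r − 1/a) = 2.201×10¹⁵ × (3.666×10⁻⁸ − 2.697×10⁻⁸) = 2.133×10⁷ m²/s².
v = 4619 m/s = 4.619 km/s.

v ≈ 4.619 km/s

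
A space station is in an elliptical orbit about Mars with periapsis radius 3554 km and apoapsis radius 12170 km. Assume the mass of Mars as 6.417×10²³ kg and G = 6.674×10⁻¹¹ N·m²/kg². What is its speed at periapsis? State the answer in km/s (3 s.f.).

μ = GM = 6.674×10⁻¹¹ × 6.417×10²³ = 4.283×10¹³ m³/s².
Semi-major axis a = (r_p + r_a)/2 = 7862.0 km = 7.862×10⁶ m.
Vis-viva: v² = μ(2/r − 1/a) = 4.283×10¹³ × (5.627×10⁻⁷ − 1.272×10⁻⁷) = 1.865×10⁷ m²/s².
v = 4319 m/s = 4.319 km/s.

v ≈ 4.32 km/s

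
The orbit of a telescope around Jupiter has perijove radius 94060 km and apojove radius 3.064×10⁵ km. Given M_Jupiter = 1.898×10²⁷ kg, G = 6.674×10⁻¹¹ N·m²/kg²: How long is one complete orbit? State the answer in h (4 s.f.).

T ≈ 13.89 h

μ = GM = 6.674×10⁻¹¹ × 1.898×10²⁷ = 1.267×10¹⁷ m³/s².
Semi-major axis a = (r_p + r_a)/2 = (94060 + 3.0640×10⁵)/2 = 2.0023×10⁵ km = 2.002×10⁸ m.
By Kepler's third law T = 2π√(a³/μ) = 2π × 7.961×10³ = 5.002×10⁴ s.
= 13.89 h.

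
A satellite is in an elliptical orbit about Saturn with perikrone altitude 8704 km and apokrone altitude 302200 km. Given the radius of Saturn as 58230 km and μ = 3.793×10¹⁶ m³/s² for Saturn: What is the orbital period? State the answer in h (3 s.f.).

T ≈ 28.0 h

r_p = 58230 + 8704 = 66934 km = 6.6934×10⁷ m.
r_a = 58230 + 302200 = 360430 km = 3.6043×10⁸ m.
Semi-major axis a = (r_p + r_a)/2 = (66934 + 3.6043×10⁵)/2 = 2.1368×10⁵ km = 2.137×10⁸ m.
By Kepler's third law T = 2π√(a³/μ) = 2π × 1.604×10⁴ = 1.008×10⁵ s.
= 27.99 h.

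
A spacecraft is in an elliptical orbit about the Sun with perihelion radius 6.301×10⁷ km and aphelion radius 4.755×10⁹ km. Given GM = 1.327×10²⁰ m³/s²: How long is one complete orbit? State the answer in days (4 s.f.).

Semi-major axis a = (r_p + r_a)/2 = (6.3010×10⁷ + 4.7550×10⁹)/2 = 2.4090×10⁹ km = 2.409×10¹² m.
By Kepler's third law T = 2π√(a³/μ) = 2π × 3.246×10⁸ = 2.039×10⁹ s.
= 23600 days.

T ≈ 23600 days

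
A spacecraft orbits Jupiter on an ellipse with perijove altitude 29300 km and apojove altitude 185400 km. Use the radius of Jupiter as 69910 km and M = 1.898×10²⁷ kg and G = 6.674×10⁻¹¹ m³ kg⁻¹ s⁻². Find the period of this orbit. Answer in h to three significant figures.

T ≈ 11.6 h

μ = GM = 6.674×10⁻¹¹ × 1.898×10²⁷ = 1.267×10¹⁷ m³/s².
r_p = 69910 + 29300 = 99210 km = 9.9210×10⁷ m.
r_a = 69910 + 185400 = 255310 km = 2.5531×10⁸ m.
Semi-major axis a = (r_p + r_a)/2 = (99210 + 2.5531×10⁵)/2 = 1.7726×10⁵ km = 1.773×10⁸ m.
By Kepler's third law T = 2π√(a³/μ) = 2π × 6.631×10³ = 4.166×10⁴ s.
= 11.57 h.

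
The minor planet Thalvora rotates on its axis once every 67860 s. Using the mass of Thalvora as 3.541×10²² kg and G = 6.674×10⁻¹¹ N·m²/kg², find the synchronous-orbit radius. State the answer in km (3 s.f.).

μ = GM = 6.674×10⁻¹¹ × 3.541×10²² = 2.363×10¹² m³/s².
A synchronous orbit has period T, so by Kepler's third law a = (μT²/4π²)^(1/3).
μT²/4π² = 2.363×10¹² × (6.786×10⁴)² / 39.48 = 2.757×10²⁰ m³.
a = 6.508×10⁶ m = 6508.2 km.

r_sync ≈ 6510 km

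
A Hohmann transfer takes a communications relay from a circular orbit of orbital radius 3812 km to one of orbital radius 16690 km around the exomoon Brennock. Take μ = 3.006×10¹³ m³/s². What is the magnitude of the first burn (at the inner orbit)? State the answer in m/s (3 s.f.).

r₁ = 3812 km = 3.812×10⁶ m.
r₂ = 16690 km = 1.669×10⁷ m.
Transfer ellipse a_t = (r₁ + r₂)/2 = 1.025×10⁷ m.
At r₁: circular v_c1 = √(μ/r₁) = 2808 m/s; transfer-periapsis v_p = √[μ(2/r₁ − 1/a_t)] = 3583 m/s.
Δv₁ = v_p − v_c1 = 775.0 m/s.

Δv ≈ 775 m/s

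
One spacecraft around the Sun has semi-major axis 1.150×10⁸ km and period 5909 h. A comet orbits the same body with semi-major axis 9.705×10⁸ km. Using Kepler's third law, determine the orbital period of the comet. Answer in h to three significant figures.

Kepler's third law: T² ∝ a³, so T₂ = T₁ (a₂/a₁)^(3/2).
a₂/a₁ = 8.439, (a₂/a₁)^(3/2) = 24.52.
T₂ = 5909 × 24.52 = 1.449×10⁵ h.

T₂ ≈ 1.45×10⁵ h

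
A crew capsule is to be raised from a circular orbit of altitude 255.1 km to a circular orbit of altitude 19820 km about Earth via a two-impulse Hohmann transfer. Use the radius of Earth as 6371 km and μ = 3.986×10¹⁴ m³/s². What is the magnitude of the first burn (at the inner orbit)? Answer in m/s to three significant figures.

Δv ≈ 2040 m/s

r₁ = 6371 + 255.1 = 6626.1 km = 6.6261×10⁶ m.
r₂ = 6371 + 19820 = 26191 km = 2.6191×10⁷ m.
Transfer ellipse a_t = (r₁ + r₂)/2 = 1.641×10⁷ m.
At r₁: circular v_c1 = √(μ/r₁) = 7756 m/s; transfer-perigee v_p = √[μ(2/r₁ − 1/a_t)] = 9799 m/s.
Δv₁ = v_p − v_c1 = 2043 m/s.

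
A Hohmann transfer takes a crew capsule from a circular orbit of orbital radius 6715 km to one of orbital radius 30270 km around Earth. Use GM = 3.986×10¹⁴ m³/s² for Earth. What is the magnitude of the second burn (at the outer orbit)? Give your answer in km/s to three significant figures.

r₁ = 6715 km = 6.715×10⁶ m.
r₂ = 30270 km = 3.027×10⁷ m.
Transfer ellipse a_t = (r₁ + r₂)/2 = 1.849×10⁷ m.
At r₁: circular v_c1 = √(μ/r₁) = 7705 m/s; transfer-perigee v_p = √[μ(2/r₁ − 1/a_t)] = 9857 m/s.
At r₂: circular v_c2 = √(μ/r₂) = 3629 m/s; transfer-apogee v_a = √[μ(2/r₂ − 1/a_t)] = 2187 m/s.
Δv₂ = v_c2 − v_a = 1442 m/s.
= 1.442 km/s.

Δv ≈ 1.44 km/s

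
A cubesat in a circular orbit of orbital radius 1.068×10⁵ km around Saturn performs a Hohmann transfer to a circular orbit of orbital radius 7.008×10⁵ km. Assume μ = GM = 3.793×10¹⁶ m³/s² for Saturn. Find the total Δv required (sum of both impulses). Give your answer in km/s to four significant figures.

Δv_total ≈ 9.555 km/s

r₁ = 1.068×10⁵ km = 1.068×10⁸ m.
r₂ = 7.008×10⁵ km = 7.008×10⁸ m.
Transfer ellipse a_t = (r₁ + r₂)/2 = 4.038×10⁸ m.
At r₁: circular v_c1 = √(μ/r₁) = 18850 m/s; transfer-perikrone v_p = √[μ(2/r₁ − 1/a_t)] = 24830 m/s.
Δv₁ = v_p − v_c1 = 5981 m/s.
At r₂: circular v_c2 = √(μ/r₂) = 7357 m/s; transfer-apokrone v_a = √[μ(2/r₂ − 1/a_t)] = 3784 m/s.
Δv₂ = v_c2 − v_a = 3573 m/s.
Total Δv = Δv₁ + Δv₂ = 9555 m/s = 9.555 km/s.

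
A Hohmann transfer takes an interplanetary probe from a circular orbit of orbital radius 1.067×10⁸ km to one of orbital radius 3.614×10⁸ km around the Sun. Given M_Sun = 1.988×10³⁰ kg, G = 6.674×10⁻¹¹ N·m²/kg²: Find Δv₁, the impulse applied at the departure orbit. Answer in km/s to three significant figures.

μ = GM = 6.674×10⁻¹¹ × 1.988×10³⁰ = 1.327×10²⁰ m³/s².
r₁ = 1.067×10⁸ km = 1.067×10¹¹ m.
r₂ = 3.614×10⁸ km = 3.614×10¹¹ m.
Transfer ellipse a_t = (r₁ + r₂)/2 = 2.340×10¹¹ m.
At r₁: circular v_c1 = √(μ/r₁) = 35260 m/s; transfer-perihelion v_p = √[μ(2/r₁ − 1/a_t)] = 43820 m/s.
Δv₁ = v_p − v_c1 = 8556 m/s.
= 8.556 km/s.

Δv ≈ 8.56 km/s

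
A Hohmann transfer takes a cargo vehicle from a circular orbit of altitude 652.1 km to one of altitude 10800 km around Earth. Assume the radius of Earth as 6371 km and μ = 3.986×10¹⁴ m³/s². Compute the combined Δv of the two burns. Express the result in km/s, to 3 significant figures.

Δv_total ≈ 2.59 km/s

r₁ = 6371 + 652.1 = 7023.1 km = 7.0231×10⁶ m.
r₂ = 6371 + 10800 = 17171 km = 1.7171×10⁷ m.
Transfer ellipse a_t = (r₁ + r₂)/2 = 1.210×10⁷ m.
At r₁: circular v_c1 = √(μ/r₁) = 7534 m/s; transfer-perigee v_p = √[μ(2/r₁ − 1/a_t)] = 8976 m/s.
Δv₁ = v_p − v_c1 = 1442 m/s.
At r₂: circular v_c2 = √(μ/r₂) = 4818 m/s; transfer-apogee v_a = √[μ(2/r₂ − 1/a_t)] = 3671 m/s.
Δv₂ = v_c2 − v_a = 1147 m/s.
Total Δv = Δv₁ + Δv₂ = 2589 m/s = 2.589 km/s.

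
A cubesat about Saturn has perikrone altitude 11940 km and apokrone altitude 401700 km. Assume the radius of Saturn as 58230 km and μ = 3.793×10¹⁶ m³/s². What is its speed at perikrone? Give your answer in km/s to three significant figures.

r_p = 58230 + 11940 = 70170 km = 7.0170×10⁷ m.
r_a = 58230 + 401700 = 459930 km = 4.5993×10⁸ m.
Semi-major axis a = (r_p + r_a)/2 = 2.6505×10⁵ km = 2.650×10⁸ m.
Vis-viva: v² = μ(2/r − 1/a) = 3.793×10¹⁶ × (2.850×10⁻⁸ − 3.773×10⁻⁹) = 9.380×10⁸ m²/s².
v = 30630 m/s = 30.63 km/s.

v ≈ 30.6 km/s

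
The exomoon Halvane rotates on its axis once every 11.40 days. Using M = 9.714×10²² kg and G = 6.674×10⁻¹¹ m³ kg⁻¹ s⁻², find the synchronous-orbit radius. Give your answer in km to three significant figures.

μ = GM = 6.674×10⁻¹¹ × 9.714×10²² = 6.483×10¹² m³/s².
T = 11.40 days = 9.850×10⁵ s.
A synchronous orbit has period T, so by Kepler's third law a = (μT²/4π²)^(1/3).
μT²/4π² = 6.483×10¹² × (9.850×10⁵)² / 39.48 = 1.593×10²³ m³.
a = 5.421×10⁷ m = 54211 km.

r_sync ≈ 54200 km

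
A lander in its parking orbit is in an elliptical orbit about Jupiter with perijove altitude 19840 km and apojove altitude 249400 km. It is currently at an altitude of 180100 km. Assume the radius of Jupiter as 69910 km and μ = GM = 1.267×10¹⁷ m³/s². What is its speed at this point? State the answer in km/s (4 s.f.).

v ≈ 19.85 km/s

r_p = 69910 + 19840 = 89750 km = 8.9750×10⁷ m.
r_a = 69910 + 249400 = 319310 km = 3.1931×10⁸ m.
r = 69910 + 180100 = 2.5001×10⁵ km = 2.500×10⁸ m.
Semi-major axis a = (r_p + r_a)/2 = 2.0453×10⁵ km = 2.045×10⁸ m.
Vis-viva: v² = μ(2/r − 1/a) = 1.267×10¹⁷ × (8.000×10⁻⁹ − 4.889×10⁻⁹) = 3.941×10⁸ m²/s².
v = 19850 m/s = 19.85 km/s.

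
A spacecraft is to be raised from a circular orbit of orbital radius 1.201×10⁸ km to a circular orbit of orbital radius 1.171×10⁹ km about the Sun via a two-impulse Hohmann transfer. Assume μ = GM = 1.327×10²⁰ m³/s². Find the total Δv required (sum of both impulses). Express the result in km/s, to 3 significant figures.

r₁ = 1.201×10⁸ km = 1.201×10¹¹ m.
r₂ = 1.171×10⁹ km = 1.171×10¹² m.
Transfer ellipse a_t = (r₁ + r₂)/2 = 6.456×10¹¹ m.
At r₁: circular v_c1 = √(μ/r₁) = 33240 m/s; transfer-perihelion v_p = √[μ(2/r₁ − 1/a_t)] = 44770 m/s.
Δv₁ = v_p − v_c1 = 11530 m/s.
At r₂: circular v_c2 = √(μ/r₂) = 10650 m/s; transfer-aphelion v_a = √[μ(2/r₂ − 1/a_t)] = 4592 m/s.
Δv₂ = v_c2 − v_a = 6054 m/s.
Total Δv = Δv₁ + Δv₂ = 17580 m/s = 17.58 km/s.

Δv_total ≈ 17.6 km/s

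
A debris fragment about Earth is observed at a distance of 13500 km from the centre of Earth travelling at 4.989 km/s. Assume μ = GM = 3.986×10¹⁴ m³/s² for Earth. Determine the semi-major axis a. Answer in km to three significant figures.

r = 1.350×10⁷ m.
Vis-viva rearranged: 1/a = 2/r − v²/μ = 1.481×10⁻⁷ − 6.244×10⁻⁸ = 8.570×10⁻⁸ m⁻¹.
a = 1.167×10⁷ m = 11668 km.

a ≈ 11700 km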